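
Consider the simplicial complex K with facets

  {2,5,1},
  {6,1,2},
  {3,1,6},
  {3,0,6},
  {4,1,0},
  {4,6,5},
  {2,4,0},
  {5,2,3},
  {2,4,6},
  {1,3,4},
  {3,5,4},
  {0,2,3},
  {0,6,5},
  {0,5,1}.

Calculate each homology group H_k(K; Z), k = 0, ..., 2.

H_0 = Z,  H_1 = Z^2,  H_2 = Z.

Take the total order 0 < 1 < 2 < 3 < 4 < 5 < 6 on the vertex set. Then K (dimension 2) consists of the simplices:

  0-simplices (7): [0], [1], [2], [3], [4], [5], [6]
  1-simplices (21): [0,1], [0,2], [0,3], [0,4], [0,5], [0,6], [1,2], [1,3], [1,4], [1,5], [1,6], [2,3], [2,4], [2,5], [2,6], [3,4], [3,5], [3,6], [4,5], [4,6], [5,6]
  2-simplices (14): [0,1,4], [0,1,5], [0,2,3], [0,2,4], [0,3,6], [0,5,6], [1,2,5], [1,2,6], [1,3,4], [1,3,6], [2,3,5], [2,4,6], [3,4,5], [4,5,6]

giving chain groups C_0 ≅ Z^7, C_1 ≅ Z^21, C_2 ≅ Z^14.

∂_1: C_1 → C_0 sends each edge [p,q] (with p < q) to q − p.
The resulting 7×21 matrix has rank 6, and its Smith normal form has invariant factors (1,1,1,1,1,1).

∂_2: C_2 → C_1 sends each 2-simplex [p,q,r] to [q,r] − [p,r] + [p,q]. For instance
  ∂[0,5,6] = [5,6] − [0,6] + [0,5],
  ∂[0,2,3] = [2,3] − [0,3] + [0,2].
The 21×14 boundary matrix has rank 13 and Smith normal form diag(1,1,1,1,1,1,1,1,1,1,1,1,1).

Now H_k = ker ∂_k / im ∂_{k+1}, so:

  H_0: rank C_0 − rank ∂_1 = 7 − 6 = 1, and the invariant factors of ∂_1 are all 1, so H_0 = Z.
  H_1: rank ker ∂_1 − rank ∂_2 = (21 − 6) − 13 = 2, and the invariant factors of ∂_2 are all 1, so H_1 = Z^2.
  H_2: rank ker ∂_2 − rank ∂_3 = (14 − 13) − 0 = 1, and there is no ∂_3, so H_2 = Z.

As a check, the Euler characteristic is 7 − 21 + 14 = 0, which agrees with 1 − 2 + 1 = 0.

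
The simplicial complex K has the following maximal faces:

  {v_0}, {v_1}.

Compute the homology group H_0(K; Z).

Take the total order v_0 < v_1 on the vertex set. Then K (dimension 0) consists of the simplices:

  0-simplices (2): [v_0], [v_1]

giving chain groups C_0 ≅ Z^2.

Now H_k = ker ∂_k / im ∂_{k+1}, so:

  H_0: rank C_0 − rank ∂_1 = 2 − 0 = 2, and there is no ∂_1, so H_0 = Z^2.

(K is a triangulation of a set of 2 points.)

H_0 = Z^2.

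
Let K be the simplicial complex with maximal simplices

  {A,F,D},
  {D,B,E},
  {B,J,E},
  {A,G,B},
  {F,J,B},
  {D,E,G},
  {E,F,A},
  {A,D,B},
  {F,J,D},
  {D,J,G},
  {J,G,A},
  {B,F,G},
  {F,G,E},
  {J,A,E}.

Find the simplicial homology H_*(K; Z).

Order the vertices as A < B < D < E < F < G < J. Listing each simplex with vertices in this order, K has dimension 2 with simplices:

  0-simplices (7): A, B, D, E, F, G, J
  1-simplices (21): AB, AD, AE, AF, AG, AJ, BD, BE, BF, BG, BJ, DE, DF, DG, DJ, EF, EG, EJ, FG, FJ, GJ
  2-simplices (14): ABD, ABG, ADF, AEF, AEJ, AGJ, BDE, BEJ, BFG, BFJ, DEG, DFJ, DGJ, EFG

giving chain groups C_0 ≅ Z^7, C_1 ≅ Z^21, C_2 ≅ Z^14.

The boundary map ∂_1: C_1 → C_0 maps an edge to its endpoints' difference, ∂[p,q] = q − p.
The 7×21 boundary matrix has rank 6 and Smith normal form diag(1,1,1,1,1,1).

Boundary ∂_2: C_2 → C_1 acts by ∂[p,q,r] = [q,r] − [p,r] + [p,q]. For instance
  ∂BEJ = EJ − BJ + BE,
  ∂BDE = DE − BE + BD.
As a 21×14 matrix over Z this has rank 13, with invariant factors (1,1,1,1,1,1,1,1,1,1,1,1,1).

From H_k ≅ ker(∂_k) / im(∂_{k+1}) we obtain:

  H_0: rank C_0 − rank ∂_1 = 7 − 6 = 1, and the invariant factors of ∂_1 are all 1, so H_0 ≅ Z.
  H_1: rank ker ∂_1 − rank ∂_2 = (21 − 6) − 13 = 2, and the invariant factors of ∂_2 are all 1, so H_1 ≅ Z^2.
  H_2: rank ker ∂_2 − rank ∂_3 = (14 − 13) − 0 = 1, and there is no ∂_3, so H_2 ≅ Z.

As a check, the Euler characteristic is 7 − 21 + 14 = 0, which agrees with 1 − 2 + 1 = 0.
(K is a triangulation of the torus T^2.)

H_0 ≅ Z,  H_1 ≅ Z^2,  H_2 ≅ Z.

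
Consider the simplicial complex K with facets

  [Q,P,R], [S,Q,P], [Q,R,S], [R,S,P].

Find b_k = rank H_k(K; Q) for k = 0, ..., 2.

Order the vertices as P < Q < R < S. Listing each simplex with vertices in this order, K has dimension 2 with simplices:

  0-simplices (4): P, Q, R, S
  1-simplices (6): PQ, PR, PS, QR, QS, RS
  2-simplices (4): PQR, PQS, PRS, QRS

giving chain groups C_0 ≅ Z^4, C_1 ≅ Z^6, C_2 ≅ Z^4.

∂_1: C_1 → C_0 sends each edge [p,q] (with p < q) to q − p. For instance
  ∂PR = R − P.
This gives a 4×6 integer matrix of rank 3; reducing to Smith normal form yields diagonal entries (1,1,1).

∂_2: C_2 → C_1 maps a triangle to the signed sum of its edges. For instance
  ∂PQS = QS − PS + PQ,
  ∂PQR = QR − PR + PQ.
The 6×4 boundary matrix has rank 3 and Smith normal form diag(1,1,1).

Reading off H_k = ker ∂_k / im ∂_{k+1}:

  H_0: rank C_0 − rank ∂_1 = 4 − 3 = 1, and the invariant factors of ∂_1 are all 1, so H_0 = Z.
  H_1: rank ker ∂_1 − rank ∂_2 = (6 − 3) − 3 = 0, and the invariant factors of ∂_2 are all 1, so H_1 = 0.
  H_2: rank ker ∂_2 − rank ∂_3 = (4 − 3) − 0 = 1, and there is no ∂_3, so H_2 = Z.

Hence the Betti numbers are b_0 = 1, b_1 = 0, b_2 = 1.

b_0 = 1, b_1 = 0, b_2 = 1.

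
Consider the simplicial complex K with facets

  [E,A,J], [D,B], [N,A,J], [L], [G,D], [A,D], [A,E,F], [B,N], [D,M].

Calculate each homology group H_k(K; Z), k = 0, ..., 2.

Order the vertices as A < B < D < E < F < G < J < L < M < N. Listing each simplex with vertices in this order, K has dimension 2 with simplices:

  0-simplices (10): A, B, D, E, F, G, J, L, M, N
  1-simplices (12): AD, AE, AF, AJ, AN, BD, BN, DG, DM, EF, EJ, JN
  2-simplices (3): AEF, AEJ, AJN

giving chain groups C_0 ≅ Z^10, C_1 ≅ Z^12, C_2 ≅ Z^3.

∂_1: C_1 → C_0 is given by ∂[p,q] = [q] − [p].
The 10×12 boundary matrix has rank 8 and Smith normal form diag(1,1,1,1,1,1,1,1).

The boundary map ∂_2: C_2 → C_1 acts by ∂[p,q,r] = [q,r] − [p,r] + [p,q]. For instance
  ∂AJN = JN − AN + AJ,
  ∂AEJ = EJ − AJ + AE.
The resulting 12×3 matrix has rank 3, and its Smith normal form has invariant factors (1,1,1).

Computing H_k = (kernel of ∂_k) / (image of ∂_{k+1}):

  H_0: rank C_0 − rank ∂_1 = 10 − 8 = 2, and the invariant factors of ∂_1 are all 1, so H_0 ≅ Z^2.
  H_1: rank ker ∂_1 − rank ∂_2 = (12 − 8) − 3 = 1, and the invariant factors of ∂_2 are all 1, so H_1 ≅ Z.
  H_2: rank ker ∂_2 − rank ∂_3 = (3 − 3) − 0 = 0, and there is no ∂_3, so H_2 ≅ 0.

H_0 = Z^2,  H_1 = Z,  H_2 = 0.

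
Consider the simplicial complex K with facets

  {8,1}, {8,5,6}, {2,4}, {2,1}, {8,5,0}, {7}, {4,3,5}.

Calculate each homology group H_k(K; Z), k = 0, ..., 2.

H_0 ≅ Z^2,  H_1 ≅ Z,  H_2 = 0.

Order the vertices as 0 < 1 < 2 < 3 < 4 < 5 < 6 < 7 < 8. Listing each simplex with vertices in this order, K has dimension 2 with simplices:

  0-simplices (9): [0], [1], [2], [3], [4], [5], [6], [7], [8]
  1-simplices (11): [0,5], [0,8], [1,2], [1,8], [2,4], [3,4], [3,5], [4,5], [5,6], [5,8], [6,8]
  2-simplices (3): [0,5,8], [3,4,5], [5,6,8]

Hence C_0 ≅ Z^9, C_1 ≅ Z^11, C_2 ≅ Z^3.

∂_1: C_1 → C_0 sends each edge [p,q] (with p < q) to q − p.
The resulting 9×11 matrix has rank 7, and its Smith normal form has invariant factors (1,1,1,1,1,1,1).

∂_2: C_2 → C_1 maps a triangle to the signed sum of its edges. For instance
  ∂[3,4,5] = [4,5] − [3,5] + [3,4],
  ∂[5,6,8] = [6,8] − [5,8] + [5,6].
This gives a 11×3 integer matrix of rank 3; reducing to Smith normal form yields diagonal entries (1,1,1).

Reading off H_k = ker ∂_k / im ∂_{k+1}:

  H_0: rank C_0 − rank ∂_1 = 9 − 7 = 2, and the invariant factors of ∂_1 are all 1, so H_0 = Z^2.
  H_1: rank ker ∂_1 − rank ∂_2 = (11 − 7) − 3 = 1, and the invariant factors of ∂_2 are all 1, so H_1 = Z.
  H_2: rank ker ∂_2 − rank ∂_3 = (3 − 3) − 0 = 0, and there is no ∂_3, so H_2 = 0.

As a check, the Euler characteristic is 9 − 11 + 3 = 1, which agrees with 2 − 1 + 0 = 1.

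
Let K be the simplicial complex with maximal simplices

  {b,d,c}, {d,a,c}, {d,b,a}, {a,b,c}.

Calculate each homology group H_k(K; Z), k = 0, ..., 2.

We work with the vertex ordering a < b < c < d. The simplices of K, each written with vertices in increasing order, are:

  0-simplices (4): a, b, c, d
  1-simplices (6): ab, ac, ad, bc, bd, cd
  2-simplices (4): abc, abd, acd, bcd

so the chain groups are C_0 ≅ Z^4, C_1 ≅ Z^6, C_2 ≅ Z^4.

Boundary ∂_1: C_1 → C_0 is given by ∂[p,q] = [q] − [p]. For instance
  ∂bd = d − b.
As a 4×6 matrix over Z this has rank 3, with invariant factors (1,1,1).

Boundary ∂_2: C_2 → C_1 acts by ∂[p,q,r] = [q,r] − [p,r] + [p,q]. For instance
  ∂abd = bd − ad + ab,
  ∂acd = cd − ad + ac.
The resulting 6×4 matrix has rank 3, and its Smith normal form has invariant factors (1,1,1).

Now H_k = ker ∂_k / im ∂_{k+1}, so:

  H_0: rank C_0 − rank ∂_1 = 4 − 3 = 1, and the invariant factors of ∂_1 are all 1, so H_0 = Z.
  H_1: rank ker ∂_1 − rank ∂_2 = (6 − 3) − 3 = 0, and the invariant factors of ∂_2 are all 1, so H_1 = 0.
  H_2: rank ker ∂_2 − rank ∂_3 = (4 − 3) − 0 = 1, and there is no ∂_3, so H_2 = Z.

H_0 ≅ Z,  H_1 = 0,  H_2 ≅ Z.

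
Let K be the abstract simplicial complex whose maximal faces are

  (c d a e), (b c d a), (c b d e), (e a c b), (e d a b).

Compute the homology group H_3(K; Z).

H_3 = Z.

Take the total order a < b < c < d < e on the vertex set. Then K (dimension 3) consists of the simplices:

  0-simplices (5): a, b, c, d, e
  1-simplices (10): ab, ac, ad, ae, bc, bd, be, cd, ce, de
  2-simplices (10): abc, abd, abe, acd, ace, ade, bcd, bce, bde, cde
  3-simplices (5): abcd, abce, abde, acde, bcde

Hence C_0 ≅ Z^5, C_1 ≅ Z^10, C_2 ≅ Z^10, C_3 ≅ Z^5.

∂_1: C_1 → C_0 maps an edge to its endpoints' difference, ∂[p,q] = q − p.
The 5×10 boundary matrix has rank 4 and Smith normal form diag(1,1,1,1).

∂_2: C_2 → C_1 sends each 2-simplex [p,q,r] to [q,r] − [p,r] + [p,q]. For instance
  ∂ace = ce − ae + ac,
  ∂abd = bd − ad + ab.
The resulting 10×10 matrix has rank 6, and its Smith normal form has invariant factors (1,1,1,1,1,1).

∂_3: C_3 → C_2 sends each 3-simplex σ to the alternating sum Σ_i (−1)^i (σ with its i-th vertex removed). For instance
  ∂abde = bde − ade + abe − abd,
  ∂acde = cde − ade + ace − acd.
The 10×5 boundary matrix has rank 4 and Smith normal form diag(1,1,1,1).

Reading off H_k = ker ∂_k / im ∂_{k+1}:

  H_3: rank ker ∂_3 − rank ∂_4 = (5 − 4) − 0 = 1, and there is no ∂_4, so H_3 ≅ Z.

(K is a triangulation of the 3-sphere S^3.)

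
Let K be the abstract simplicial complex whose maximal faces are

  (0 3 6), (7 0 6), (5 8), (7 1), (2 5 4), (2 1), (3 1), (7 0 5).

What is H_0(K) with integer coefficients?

K has 9 vertices, 14 edges, 4 triangles.
rank ∂_0 = 0, rank ∂_1 = 8 ⇒ b_0 = 9 − 0 − 8 = 1; all invariant factors of ∂_1 are 1 so no torsion. So H_0 = Z.

H_0 ≅ Z.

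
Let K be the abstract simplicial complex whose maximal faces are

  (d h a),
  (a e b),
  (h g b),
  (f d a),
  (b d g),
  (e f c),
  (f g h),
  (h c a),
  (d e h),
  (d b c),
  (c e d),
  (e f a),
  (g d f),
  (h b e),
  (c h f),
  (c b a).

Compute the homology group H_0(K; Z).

H_0 = Z.

Take the total order a < b < c < d < e < f < g < h on the vertex set. Then K (dimension 2) consists of the simplices:

  0-simplices (8): a, b, c, d, e, f, g, h
  1-simplices (24): ab, ac, ad, ae, af, ah, bc, bd, be, bg, bh, cd, ce, cf, ch, de, df, dg, dh, ef, eh, fg, fh, gh
  2-simplices (16): abc, abe, ach, adf, adh, aef, bcd, bdg, beh, bgh, cde, cef, cfh, deh, dfg, fgh

giving chain groups C_0 ≅ Z^8, C_1 ≅ Z^24, C_2 ≅ Z^16.

The boundary map ∂_1: C_1 → C_0 maps an edge to its endpoints' difference, ∂[p,q] = q − p. For instance
  ∂cd = d − c.
This gives a 8×24 integer matrix of rank 7; reducing to Smith normal form yields diagonal entries (1,1,1,1,1,1,1).

The boundary map ∂_2: C_2 → C_1 acts by ∂[p,q,r] = [q,r] − [p,r] + [p,q]. For instance
  ∂adh = dh − ah + ad,
  ∂beh = eh − bh + be.
As a 24×16 matrix over Z this has rank 15, with invariant factors (1,1,1,1,1,1,1,1,1,1,1,1,1,1,1).

Reading off H_k = ker ∂_k / im ∂_{k+1}:

  H_0: rank C_0 − rank ∂_1 = 8 − 7 = 1, and the invariant factors of ∂_1 are all 1, so H_0 = Z.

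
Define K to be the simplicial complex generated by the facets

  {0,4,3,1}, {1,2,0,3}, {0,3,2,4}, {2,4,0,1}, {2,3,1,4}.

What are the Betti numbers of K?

Take the total order 0 < 1 < 2 < 3 < 4 on the vertex set. Then K (dimension 3) consists of the simplices:

  0-simplices (5): [0], [1], [2], [3], [4]
  1-simplices (10): [0,1], [0,2], [0,3], [0,4], [1,2], [1,3], [1,4], [2,3], [2,4], [3,4]
  2-simplices (10): [0,1,2], [0,1,3], [0,1,4], [0,2,3], [0,2,4], [0,3,4], [1,2,3], [1,2,4], [1,3,4], [2,3,4]
  3-simplices (5): [0,1,2,3], [0,1,2,4], [0,1,3,4], [0,2,3,4], [1,2,3,4]

giving chain groups C_0 ≅ Z^5, C_1 ≅ Z^10, C_2 ≅ Z^10, C_3 ≅ Z^5.

∂_1: C_1 → C_0 maps an edge to its endpoints' difference, ∂[p,q] = q − p.
The resulting 5×10 matrix has rank 4, and its Smith normal form has invariant factors (1,1,1,1).

∂_2: C_2 → C_1 maps a triangle to the signed sum of its edges. For instance
  ∂[0,1,4] = [1,4] − [0,4] + [0,1],
  ∂[1,3,4] = [3,4] − [1,4] + [1,3].
The 10×10 boundary matrix has rank 6 and Smith normal form diag(1,1,1,1,1,1).

Boundary ∂_3: C_3 → C_2 sends each 3-simplex σ to the alternating sum Σ_i (−1)^i (σ with its i-th vertex removed). For instance
  ∂[0,1,2,4] = [1,2,4] − [0,2,4] + [0,1,4] − [0,1,2],
  ∂[0,1,3,4] = [1,3,4] − [0,3,4] + [0,1,4] − [0,1,3].
The resulting 10×5 matrix has rank 4, and its Smith normal form has invariant factors (1,1,1,1).

Now H_k = ker ∂_k / im ∂_{k+1}, so:

  H_0: rank C_0 − rank ∂_1 = 5 − 4 = 1, and the invariant factors of ∂_1 are all 1, so H_0 ≅ Z.
  H_1: rank ker ∂_1 − rank ∂_2 = (10 − 4) − 6 = 0, and the invariant factors of ∂_2 are all 1, so H_1 ≅ 0.
  H_2: rank ker ∂_2 − rank ∂_3 = (10 − 6) − 4 = 0, and the invariant factors of ∂_3 are all 1, so H_2 ≅ 0.
  H_3: rank ker ∂_3 − rank ∂_4 = (5 − 4) − 0 = 1, and there is no ∂_4, so H_3 ≅ Z.

As a check, the Euler characteristic is 5 − 10 + 10 − 5 = 0, which agrees with 1 − 0 + 0 − 1 = 0.
(K is a triangulation of the 3-sphere S^3.)

Hence the Betti numbers are b_0 = 1, b_1 = 0, b_2 = 0, b_3 = 1.

b_0 = 1, b_1 = 0, b_2 = 0, b_3 = 1.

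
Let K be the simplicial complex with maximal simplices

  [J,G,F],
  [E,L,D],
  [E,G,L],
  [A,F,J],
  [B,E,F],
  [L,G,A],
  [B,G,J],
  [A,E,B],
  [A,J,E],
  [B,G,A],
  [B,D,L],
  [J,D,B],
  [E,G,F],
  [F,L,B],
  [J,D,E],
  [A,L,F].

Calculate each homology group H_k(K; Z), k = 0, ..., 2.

H_0 ≅ Z,  H_1 ≅ Z^2,  H_2 ≅ Z.

K has 8 vertices, 24 edges, 16 triangles.
rank ∂_0 = 0, rank ∂_1 = 7 ⇒ b_0 = 8 − 0 − 7 = 1; all invariant factors of ∂_1 are 1 so no torsion. So H_0 = Z.
rank ∂_1 = 7, rank ∂_2 = 15 ⇒ b_1 = 24 − 7 − 15 = 2; all invariant factors of ∂_2 are 1 so no torsion. So H_1 = Z^2.
rank ∂_2 = 15, rank ∂_3 = 0 ⇒ b_2 = 16 − 15 − 0 = 1. So H_2 = Z.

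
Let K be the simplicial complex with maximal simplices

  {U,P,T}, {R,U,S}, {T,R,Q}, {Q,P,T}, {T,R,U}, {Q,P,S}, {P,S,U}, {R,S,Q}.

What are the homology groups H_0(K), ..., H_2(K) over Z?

H_0 ≅ Z,  H_1 = 0,  H_2 ≅ Z.

Take the total order P < Q < R < S < T < U on the vertex set. Then K (dimension 2) consists of the simplices:

  0-simplices (6): P, Q, R, S, T, U
  1-simplices (12): PQ, PS, PT, PU, QR, QS, QT, RS, RT, RU, SU, TU
  2-simplices (8): PQS, PQT, PSU, PTU, QRS, QRT, RSU, RTU

so the chain groups are C_0 ≅ Z^6, C_1 ≅ Z^12, C_2 ≅ Z^8.

The boundary map ∂_1: C_1 → C_0 maps an edge to its endpoints' difference, ∂[p,q] = q − p. For instance
  ∂PU = U − P.
This gives a 6×12 integer matrix of rank 5; reducing to Smith normal form yields diagonal entries (1,1,1,1,1).

The boundary map ∂_2: C_2 → C_1 sends each 2-simplex [p,q,r] to [q,r] − [p,r] + [p,q]. For instance
  ∂QRT = RT − QT + QR,
  ∂PQS = QS − PS + PQ.
The resulting 12×8 matrix has rank 7, and its Smith normal form has invariant factors (1,1,1,1,1,1,1).

Now H_k = ker ∂_k / im ∂_{k+1}, so:

  H_0: rank C_0 − rank ∂_1 = 6 − 5 = 1, and the invariant factors of ∂_1 are all 1, so H_0 ≅ Z.
  H_1: rank ker ∂_1 − rank ∂_2 = (12 − 5) − 7 = 0, and the invariant factors of ∂_2 are all 1, so H_1 ≅ 0.
  H_2: rank ker ∂_2 − rank ∂_3 = (8 − 7) − 0 = 1, and there is no ∂_3, so H_2 ≅ Z.

(K is a triangulation of the 2-sphere S^2.)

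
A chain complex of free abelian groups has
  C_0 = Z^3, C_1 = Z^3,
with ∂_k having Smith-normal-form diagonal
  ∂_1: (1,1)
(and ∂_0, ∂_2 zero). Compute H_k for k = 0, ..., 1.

H_0: b_0 = 3 − 0 − 2 = 1; torsion from ∂_1 factors > 1: none. So H_0 = Z.
H_1: b_1 = 3 − 2 − 0 = 1; torsion from ∂_2 factors > 1: none. So H_1 = Z.

H_0 = Z,  H_1 = Z.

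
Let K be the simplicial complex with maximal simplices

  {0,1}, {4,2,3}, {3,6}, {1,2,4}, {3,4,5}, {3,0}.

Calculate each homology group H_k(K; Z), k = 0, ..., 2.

K has 7 vertices, 10 edges, 3 triangles.
rank ∂_0 = 0, rank ∂_1 = 6 ⇒ b_0 = 7 − 0 − 6 = 1; all invariant factors of ∂_1 are 1 so no torsion. So H_0 ≅ Z.
rank ∂_1 = 6, rank ∂_2 = 3 ⇒ b_1 = 10 − 6 − 3 = 1; all invariant factors of ∂_2 are 1 so no torsion. So H_1 ≅ Z.
rank ∂_2 = 3, rank ∂_3 = 0 ⇒ b_2 = 3 − 3 − 0 = 0. So H_2 ≅ 0.

H_0 = Z,  H_1 = Z,  H_2 = 0.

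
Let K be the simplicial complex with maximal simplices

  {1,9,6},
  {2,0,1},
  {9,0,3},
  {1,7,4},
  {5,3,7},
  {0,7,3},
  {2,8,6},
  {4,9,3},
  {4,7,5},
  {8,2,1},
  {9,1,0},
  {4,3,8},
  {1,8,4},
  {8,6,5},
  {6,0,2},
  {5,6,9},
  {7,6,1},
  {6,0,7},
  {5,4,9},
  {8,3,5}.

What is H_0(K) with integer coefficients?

H_0 = Z.

K has 10 vertices, 30 edges, 20 triangles.
rank ∂_0 = 0, rank ∂_1 = 9 ⇒ b_0 = 10 − 0 − 9 = 1; all invariant factors of ∂_1 are 1 so no torsion. So H_0 = Z.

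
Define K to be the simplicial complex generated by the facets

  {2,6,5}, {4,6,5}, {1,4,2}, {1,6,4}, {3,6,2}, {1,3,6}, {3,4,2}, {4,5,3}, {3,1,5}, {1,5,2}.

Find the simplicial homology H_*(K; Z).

H_0 ≅ Z,  H_1 ≅ Z/2,  H_2 = 0.

Fix the vertex order 1 < 2 < 3 < 4 < 5 < 6 and write every simplex with vertices in increasing order. Then dim K = 2 and the simplices of K are:

  0-simplices (6): [1], [2], [3], [4], [5], [6]
  1-simplices (15): [1,2], [1,3], [1,4], [1,5], [1,6], [2,3], [2,4], [2,5], [2,6], [3,4], [3,5], [3,6], [4,5], [4,6], [5,6]
  2-simplices (10): [1,2,4], [1,2,5], [1,3,5], [1,3,6], [1,4,6], [2,3,4], [2,3,6], [2,5,6], [3,4,5], [4,5,6]

giving chain groups C_0 ≅ Z^6, C_1 ≅ Z^15, C_2 ≅ Z^10.

The boundary map ∂_1: C_1 → C_0 is given by ∂[p,q] = [q] − [p]. For instance
  ∂[2,4] = [4] − [2].
This gives a 6×15 integer matrix of rank 5; reducing to Smith normal form yields diagonal entries (1,1,1,1,1).

∂_2: C_2 → C_1 sends each 2-simplex [p,q,r] to [q,r] − [p,r] + [p,q]. For instance
  ∂[2,3,4] = [3,4] − [2,4] + [2,3],
  ∂[1,2,4] = [2,4] − [1,4] + [1,2].
The resulting 15×10 matrix has rank 10, and its Smith normal form has invariant factors (1,1,1,1,1,1,1,1,1,2).

Now H_k = ker ∂_k / im ∂_{k+1}, so:

  H_0: rank C_0 − rank ∂_1 = 6 − 5 = 1, and the invariant factors of ∂_1 are all 1, so H_0 ≅ Z.
  H_1: rank ker ∂_1 − rank ∂_2 = (15 − 5) − 10 = 0, and ∂_2 has invariant factor 2 > 1, so H_1 ≅ Z/2.
  H_2: rank ker ∂_2 − rank ∂_3 = (10 − 10) − 0 = 0, and there is no ∂_3, so H_2 ≅ 0.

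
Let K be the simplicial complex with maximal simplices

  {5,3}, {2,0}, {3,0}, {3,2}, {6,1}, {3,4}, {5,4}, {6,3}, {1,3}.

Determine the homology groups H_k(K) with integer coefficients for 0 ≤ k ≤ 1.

Take the total order 0 < 1 < 2 < 3 < 4 < 5 < 6 on the vertex set. Then K (dimension 1) consists of the simplices:

  0-simplices (7): [0], [1], [2], [3], [4], [5], [6]
  1-simplices (9): [0,2], [0,3], [1,3], [1,6], [2,3], [3,4], [3,5], [3,6], [4,5]

so the chain groups are C_0 ≅ Z^7, C_1 ≅ Z^9.

Boundary ∂_1: C_1 → C_0 is given by ∂[p,q] = [q] − [p].
The resulting 7×9 matrix has rank 6, and its Smith normal form has invariant factors (1,1,1,1,1,1).

From H_k ≅ ker(∂_k) / im(∂_{k+1}) we obtain:

  H_0: rank C_0 − rank ∂_1 = 7 − 6 = 1, and the invariant factors of ∂_1 are all 1, so H_0 = Z.
  H_1: rank ker ∂_1 − rank ∂_2 = (9 − 6) − 0 = 3, and there is no ∂_2, so H_1 = Z^3.

(K is a triangulation of a wedge of 3 circles.)

H_0 = Z,  H_1 = Z^3.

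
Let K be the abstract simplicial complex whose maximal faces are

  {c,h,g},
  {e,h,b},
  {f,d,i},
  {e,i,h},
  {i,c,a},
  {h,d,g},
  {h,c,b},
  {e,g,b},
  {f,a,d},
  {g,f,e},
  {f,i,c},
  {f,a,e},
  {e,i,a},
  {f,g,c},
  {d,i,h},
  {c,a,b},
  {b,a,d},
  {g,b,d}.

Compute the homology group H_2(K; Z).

Take the total order a < b < c < d < e < f < g < h < i on the vertex set. Then K (dimension 2) consists of the simplices:

  0-simplices (9): a, b, c, d, e, f, g, h, i
  1-simplices (27): ab, ac, ad, ae, af, ai, bc, bd, be, bg, bh, cf, cg, ch, ci, df, dg, dh, di, ef, eg, eh, ei, fg, fi, gh, hi
  2-simplices (18): abc, abd, aci, adf, aef, aei, bch, bdg, beg, beh, cfg, cfi, cgh, dfi, dgh, dhi, efg, ehi

giving chain groups C_0 ≅ Z^9, C_1 ≅ Z^27, C_2 ≅ Z^18.

Boundary ∂_1: C_1 → C_0 maps an edge to its endpoints' difference, ∂[p,q] = q − p.
The resulting 9×27 matrix has rank 8, and its Smith normal form has invariant factors (1,1,1,1,1,1,1,1).

∂_2: C_2 → C_1 sends each 2-simplex [p,q,r] to [q,r] − [p,r] + [p,q]. For instance
  ∂efg = fg − eg + ef,
  ∂beh = eh − bh + be.
The resulting 27×18 matrix has rank 18, and its Smith normal form has invariant factors (1,1,1,1,1,1,1,1,1,1,1,1,1,1,1,1,1,2).

From H_k ≅ ker(∂_k) / im(∂_{k+1}) we obtain:

  H_2: rank ker ∂_2 − rank ∂_3 = (18 − 18) − 0 = 0, and there is no ∂_3, so H_2 ≅ 0.

H_2 = 0.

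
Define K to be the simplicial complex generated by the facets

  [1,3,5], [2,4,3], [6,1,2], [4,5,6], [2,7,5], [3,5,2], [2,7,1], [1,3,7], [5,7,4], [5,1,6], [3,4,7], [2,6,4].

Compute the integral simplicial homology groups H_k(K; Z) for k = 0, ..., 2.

We work with the vertex ordering 1 < 2 < 3 < 4 < 5 < 6 < 7. The simplices of K, each written with vertices in increasing order, are:

  0-simplices (7): [1], [2], [3], [4], [5], [6], [7]
  1-simplices (18): [1,2], [1,3], [1,5], [1,6], [1,7], [2,3], [2,4], [2,5], [2,6], [2,7], [3,4], [3,5], [3,7], [4,5], [4,6], [4,7], [5,6], [5,7]
  2-simplices (12): [1,2,6], [1,2,7], [1,3,5], [1,3,7], [1,5,6], [2,3,4], [2,3,5], [2,4,6], [2,5,7], [3,4,7], [4,5,6], [4,5,7]

giving chain groups C_0 ≅ Z^7, C_1 ≅ Z^18, C_2 ≅ Z^12.

∂_1: C_1 → C_0 maps an edge to its endpoints' difference, ∂[p,q] = q − p.
The resulting 7×18 matrix has rank 6, and its Smith normal form has invariant factors (1,1,1,1,1,1).

Boundary ∂_2: C_2 → C_1 maps a triangle to the signed sum of its edges. For instance
  ∂[2,3,4] = [3,4] − [2,4] + [2,3],
  ∂[2,3,5] = [3,5] − [2,5] + [2,3].
The 18×12 boundary matrix has rank 12 and Smith normal form diag(1,1,1,1,1,1,1,1,1,1,1,2).

Now H_k = ker ∂_k / im ∂_{k+1}, so:

  H_0: rank C_0 − rank ∂_1 = 7 − 6 = 1, and the invariant factors of ∂_1 are all 1, so H_0 = Z.
  H_1: rank ker ∂_1 − rank ∂_2 = (18 − 6) − 12 = 0, and ∂_2 has invariant factor 2 > 1, so H_1 = Z/2Z.
  H_2: rank ker ∂_2 − rank ∂_3 = (12 − 12) − 0 = 0, and there is no ∂_3, so H_2 = 0.

As a check, the Euler characteristic is 7 − 18 + 12 = 1, which agrees with 1 − 0 + 0 = 1.
(K is a triangulation of the real projective plane RP^2.)

H_0 = Z,  H_1 = Z/2Z,  H_2 = 0.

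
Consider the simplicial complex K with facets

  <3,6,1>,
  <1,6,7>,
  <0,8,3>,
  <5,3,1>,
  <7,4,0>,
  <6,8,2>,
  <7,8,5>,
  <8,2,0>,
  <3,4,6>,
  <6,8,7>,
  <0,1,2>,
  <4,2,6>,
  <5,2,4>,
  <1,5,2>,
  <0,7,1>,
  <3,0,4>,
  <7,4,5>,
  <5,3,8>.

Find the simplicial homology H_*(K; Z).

We work with the vertex ordering 0 < 1 < 2 < 3 < 4 < 5 < 6 < 7 < 8. The simplices of K, each written with vertices in increasing order, are:

  0-simplices (9): [0], [1], [2], [3], [4], [5], [6], [7], [8]
  1-simplices (27): (27 of them)
  2-simplices (18): [0,1,2], [0,1,7], [0,2,8], [0,3,4], [0,3,8], [0,4,7], [1,2,5], [1,3,5], [1,3,6], [1,6,7], [2,4,5], [2,4,6], [2,6,8], [3,4,6], [3,5,8], [4,5,7], [5,7,8], [6,7,8]

so the chain groups are C_0 ≅ Z^9, C_1 ≅ Z^27, C_2 ≅ Z^18.

Boundary ∂_1: C_1 → C_0 sends each edge [p,q] (with p < q) to q − p. For instance
  ∂[0,2] = [2] − [0].
The resulting 9×27 matrix has rank 8, and its Smith normal form has invariant factors (1,1,1,1,1,1,1,1).

Boundary ∂_2: C_2 → C_1 sends each 2-simplex [p,q,r] to [q,r] − [p,r] + [p,q]. For instance
  ∂[2,4,6] = [4,6] − [2,6] + [2,4],
  ∂[3,4,6] = [4,6] − [3,6] + [3,4].
As a 27×18 matrix over Z this has rank 17, with invariant factors (1,1,1,1,1,1,1,1,1,1,1,1,1,1,1,1,1).

Now H_k = ker ∂_k / im ∂_{k+1}, so:

  H_0: rank C_0 − rank ∂_1 = 9 − 8 = 1, and the invariant factors of ∂_1 are all 1, so H_0 = Z.
  H_1: rank ker ∂_1 − rank ∂_2 = (27 − 8) − 17 = 2, and the invariant factors of ∂_2 are all 1, so H_1 = Z^2.
  H_2: rank ker ∂_2 − rank ∂_3 = (18 − 17) − 0 = 1, and there is no ∂_3, so H_2 = Z.

H_0 ≅ Z,  H_1 ≅ Z^2,  H_2 ≅ Z.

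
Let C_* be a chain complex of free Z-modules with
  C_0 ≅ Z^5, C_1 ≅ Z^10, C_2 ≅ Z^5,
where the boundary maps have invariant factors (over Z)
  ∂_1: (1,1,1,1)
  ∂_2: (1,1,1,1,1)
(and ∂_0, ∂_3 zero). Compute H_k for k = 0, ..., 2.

H_0: b_0 = 5 − 0 − 4 = 1; torsion from ∂_1 factors > 1: none. So H_0 = Z.
H_1: b_1 = 10 − 4 − 5 = 1; torsion from ∂_2 factors > 1: none. So H_1 = Z.
H_2: b_2 = 5 − 5 − 0 = 0; torsion from ∂_3 factors > 1: none. So H_2 = 0.

H_0 = Z,  H_1 = Z,  H_2 = 0.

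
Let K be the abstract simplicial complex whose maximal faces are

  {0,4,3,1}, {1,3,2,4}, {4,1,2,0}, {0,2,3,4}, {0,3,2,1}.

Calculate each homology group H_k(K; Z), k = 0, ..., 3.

Take the total order 0 < 1 < 2 < 3 < 4 on the vertex set. Then K (dimension 3) consists of the simplices:

  0-simplices (5): [0], [1], [2], [3], [4]
  1-simplices (10): [0,1], [0,2], [0,3], [0,4], [1,2], [1,3], [1,4], [2,3], [2,4], [3,4]
  2-simplices (10): [0,1,2], [0,1,3], [0,1,4], [0,2,3], [0,2,4], [0,3,4], [1,2,3], [1,2,4], [1,3,4], [2,3,4]
  3-simplices (5): [0,1,2,3], [0,1,2,4], [0,1,3,4], [0,2,3,4], [1,2,3,4]

so the chain groups are C_0 ≅ Z^5, C_1 ≅ Z^10, C_2 ≅ Z^10, C_3 ≅ Z^5.

The boundary map ∂_1: C_1 → C_0 maps an edge to its endpoints' difference, ∂[p,q] = q − p.
As a 5×10 matrix over Z this has rank 4, with invariant factors (1,1,1,1).

∂_2: C_2 → C_1 maps a triangle to the signed sum of its edges. For instance
  ∂[1,3,4] = [3,4] − [1,4] + [1,3],
  ∂[2,3,4] = [3,4] − [2,4] + [2,3].
This gives a 10×10 integer matrix of rank 6; reducing to Smith normal form yields diagonal entries (1,1,1,1,1,1).

∂_3: C_3 → C_2 sends each 3-simplex σ to the alternating sum Σ_i (−1)^i (σ with its i-th vertex removed). For instance
  ∂[0,1,2,4] = [1,2,4] − [0,2,4] + [0,1,4] − [0,1,2],
  ∂[0,2,3,4] = [2,3,4] − [0,3,4] + [0,2,4] − [0,2,3].
The 10×5 boundary matrix has rank 4 and Smith normal form diag(1,1,1,1).

Now H_k = ker ∂_k / im ∂_{k+1}, so:

  H_0: rank C_0 − rank ∂_1 = 5 − 4 = 1, and the invariant factors of ∂_1 are all 1, so H_0 = Z.
  H_1: rank ker ∂_1 − rank ∂_2 = (10 − 4) − 6 = 0, and the invariant factors of ∂_2 are all 1, so H_1 = 0.
  H_2: rank ker ∂_2 − rank ∂_3 = (10 − 6) − 4 = 0, and the invariant factors of ∂_3 are all 1, so H_2 = 0.
  H_3: rank ker ∂_3 − rank ∂_4 = (5 − 4) − 0 = 1, and there is no ∂_4, so H_3 = Z.

As a check, the Euler characteristic is 5 − 10 + 10 − 5 = 0, which agrees with 1 − 0 + 0 − 1 = 0.
(K is a triangulation of the 3-sphere S^3.)

H_0 = Z,  H_1 = 0,  H_2 = 0,  H_3 = Z.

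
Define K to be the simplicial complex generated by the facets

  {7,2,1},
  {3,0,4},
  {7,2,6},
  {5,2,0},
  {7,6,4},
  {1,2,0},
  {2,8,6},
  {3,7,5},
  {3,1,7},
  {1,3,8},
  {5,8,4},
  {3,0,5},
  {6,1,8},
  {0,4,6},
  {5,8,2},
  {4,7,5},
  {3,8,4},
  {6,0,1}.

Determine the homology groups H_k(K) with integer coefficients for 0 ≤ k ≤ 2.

H_0 = Z,  H_1 = Z ⊕ Z_2,  H_2 = 0.

Fix the vertex order 0 < 1 < 2 < 3 < 4 < 5 < 6 < 7 < 8 and write every simplex with vertices in increasing order. Then dim K = 2 and the simplices of K are:

  0-simplices (9): [0], [1], [2], [3], [4], [5], [6], [7], [8]
  1-simplices (27): (27 of them)
  2-simplices (18): [0,1,2], [0,1,6], [0,2,5], [0,3,4], [0,3,5], [0,4,6], [1,2,7], [1,3,7], [1,3,8], [1,6,8], [2,5,8], [2,6,7], [2,6,8], [3,4,8], [3,5,7], [4,5,7], [4,5,8], [4,6,7]

giving chain groups C_0 ≅ Z^9, C_1 ≅ Z^27, C_2 ≅ Z^18.

The boundary map ∂_1: C_1 → C_0 maps an edge to its endpoints' difference, ∂[p,q] = q − p. For instance
  ∂[4,5] = [5] − [4].
The 9×27 boundary matrix has rank 8 and Smith normal form diag(1,1,1,1,1,1,1,1).

Boundary ∂_2: C_2 → C_1 acts by ∂[p,q,r] = [q,r] − [p,r] + [p,q]. For instance
  ∂[1,2,7] = [2,7] − [1,7] + [1,2],
  ∂[3,5,7] = [5,7] − [3,7] + [3,5].
As a 27×18 matrix over Z this has rank 18, with invariant factors (1,1,1,1,1,1,1,1,1,1,1,1,1,1,1,1,1,2).

From H_k ≅ ker(∂_k) / im(∂_{k+1}) we obtain:

  H_0: rank C_0 − rank ∂_1 = 9 − 8 = 1, and the invariant factors of ∂_1 are all 1, so H_0 ≅ Z.
  H_1: rank ker ∂_1 − rank ∂_2 = (27 − 8) − 18 = 1, and ∂_2 has invariant factor 2 > 1, so H_1 ≅ Z ⊕ Z_2.
  H_2: rank ker ∂_2 − rank ∂_3 = (18 − 18) − 0 = 0, and there is no ∂_3, so H_2 ≅ 0.

As a check, the Euler characteristic is 9 − 27 + 18 = 0, which agrees with 1 − 1 + 0 = 0.
(K is a triangulation of the Klein bottle.)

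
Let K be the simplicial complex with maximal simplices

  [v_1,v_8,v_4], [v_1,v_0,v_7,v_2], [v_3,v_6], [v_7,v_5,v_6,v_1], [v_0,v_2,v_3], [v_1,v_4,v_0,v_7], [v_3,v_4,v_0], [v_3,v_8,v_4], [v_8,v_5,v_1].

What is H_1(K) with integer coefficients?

We work with the vertex ordering v_0 < v_1 < v_2 < v_3 < v_4 < v_5 < v_6 < v_7 < v_8. The simplices of K, each written with vertices in increasing order, are:

  0-simplices (9): [v_0], [v_1], [v_2], [v_3], [v_4], [v_5], [v_6], [v_7], [v_8]
  1-simplices (22): (22 of them)
  2-simplices (16): (16 of them)
  3-simplices (3): [v_0,v_1,v_2,v_7], [v_0,v_1,v_4,v_7], [v_1,v_5,v_6,v_7]

giving chain groups C_0 ≅ Z^9, C_1 ≅ Z^22, C_2 ≅ Z^16, C_3 ≅ Z^3.

The boundary map ∂_1: C_1 → C_0 sends each edge [p,q] (with p < q) to q − p.
As a 9×22 matrix over Z this has rank 8, with invariant factors (1,1,1,1,1,1,1,1).

∂_2: C_2 → C_1 maps a triangle to the signed sum of its edges. For instance
  ∂[v_0,v_1,v_2] = [v_1,v_2] − [v_0,v_2] + [v_0,v_1],
  ∂[v_1,v_5,v_8] = [v_5,v_8] − [v_1,v_8] + [v_1,v_5].
The resulting 22×16 matrix has rank 13, and its Smith normal form has invariant factors (1,1,1,1,1,1,1,1,1,1,1,1,1).

The boundary map ∂_3: C_3 → C_2 sends each 3-simplex σ to the alternating sum Σ_i (−1)^i (σ with its i-th vertex removed). For instance
  ∂[v_0,v_1,v_2,v_7] = [v_1,v_2,v_7] − [v_0,v_2,v_7] + [v_0,v_1,v_7] − [v_0,v_1,v_2],
  ∂[v_0,v_1,v_4,v_7] = [v_1,v_4,v_7] − [v_0,v_4,v_7] + [v_0,v_1,v_7] − [v_0,v_1,v_4].
The resulting 16×3 matrix has rank 3, and its Smith normal form has invariant factors (1,1,1).

From H_k ≅ ker(∂_k) / im(∂_{k+1}) we obtain:

  H_1: rank ker ∂_1 − rank ∂_2 = (22 − 8) − 13 = 1, and the invariant factors of ∂_2 are all 1, so H_1 = Z.

H_1 = Z.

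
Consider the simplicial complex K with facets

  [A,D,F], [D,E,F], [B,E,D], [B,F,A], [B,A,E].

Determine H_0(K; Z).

H_0 ≅ Z.

Order the vertices as A < B < D < E < F. Listing each simplex with vertices in this order, K has dimension 2 with simplices:

  0-simplices (5): A, B, D, E, F
  1-simplices (10): AB, AD, AE, AF, BD, BE, BF, DE, DF, EF
  2-simplices (5): ABE, ABF, ADF, BDE, DEF

so the chain groups are C_0 ≅ Z^5, C_1 ≅ Z^10, C_2 ≅ Z^5.

The boundary map ∂_1: C_1 → C_0 is given by ∂[p,q] = [q] − [p]. For instance
  ∂BD = D − B.
As a 5×10 matrix over Z this has rank 4, with invariant factors (1,1,1,1).

The boundary map ∂_2: C_2 → C_1 maps a triangle to the signed sum of its edges. For instance
  ∂BDE = DE − BE + BD,
  ∂ABF = BF − AF + AB.
The resulting 10×5 matrix has rank 5, and its Smith normal form has invariant factors (1,1,1,1,1).

Reading off H_k = ker ∂_k / im ∂_{k+1}:

  H_0: rank C_0 − rank ∂_1 = 5 − 4 = 1, and the invariant factors of ∂_1 are all 1, so H_0 ≅ Z.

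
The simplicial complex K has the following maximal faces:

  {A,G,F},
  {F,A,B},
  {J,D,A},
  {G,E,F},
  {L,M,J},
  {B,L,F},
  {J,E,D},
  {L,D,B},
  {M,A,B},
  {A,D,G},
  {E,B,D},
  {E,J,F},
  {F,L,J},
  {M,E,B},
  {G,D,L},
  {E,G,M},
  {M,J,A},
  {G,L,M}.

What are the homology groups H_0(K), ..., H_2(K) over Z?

H_0 = Z,  H_1 = Z^2,  H_2 = Z.

Fix the vertex order A < B < D < E < F < G < J < L < M and write every simplex with vertices in increasing order. Then dim K = 2 and the simplices of K are:

  0-simplices (9): A, B, D, E, F, G, J, L, M
  1-simplices (27): AB, AD, AF, AG, AJ, AM, BD, BE, BF, BL, BM, DE, DG, DJ, DL, EF, EG, EJ, EM, FG, FJ, FL, GL, GM, JL, JM, LM
  2-simplices (18): ABF, ABM, ADG, ADJ, AFG, AJM, BDE, BDL, BEM, BFL, DEJ, DGL, EFG, EFJ, EGM, FJL, GLM, JLM

Hence C_0 ≅ Z^9, C_1 ≅ Z^27, C_2 ≅ Z^18.

Boundary ∂_1: C_1 → C_0 is given by ∂[p,q] = [q] − [p]. For instance
  ∂GM = M − G.
The 9×27 boundary matrix has rank 8 and Smith normal form diag(1,1,1,1,1,1,1,1).

The boundary map ∂_2: C_2 → C_1 maps a triangle to the signed sum of its edges. For instance
  ∂EGM = GM − EM + EG,
  ∂ABF = BF − AF + AB.
The resulting 27×18 matrix has rank 17, and its Smith normal form has invariant factors (1,1,1,1,1,1,1,1,1,1,1,1,1,1,1,1,1).

Reading off H_k = ker ∂_k / im ∂_{k+1}:

  H_0: rank C_0 − rank ∂_1 = 9 − 8 = 1, and the invariant factors of ∂_1 are all 1, so H_0 ≅ Z.
  H_1: rank ker ∂_1 − rank ∂_2 = (27 − 8) − 17 = 2, and the invariant factors of ∂_2 are all 1, so H_1 ≅ Z^2.
  H_2: rank ker ∂_2 − rank ∂_3 = (18 − 17) − 0 = 1, and there is no ∂_3, so H_2 ≅ Z.

As a check, the Euler characteristic is 9 − 27 + 18 = 0, which agrees with 1 − 2 + 1 = 0.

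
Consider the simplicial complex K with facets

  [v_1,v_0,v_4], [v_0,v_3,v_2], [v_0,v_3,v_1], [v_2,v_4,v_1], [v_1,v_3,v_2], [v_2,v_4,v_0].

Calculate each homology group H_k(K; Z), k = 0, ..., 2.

Take the total order v_0 < v_1 < v_2 < v_3 < v_4 on the vertex set. Then K (dimension 2) consists of the simplices:

  0-simplices (5): [v_0], [v_1], [v_2], [v_3], [v_4]
  1-simplices (9): [v_0,v_1], [v_0,v_2], [v_0,v_3], [v_0,v_4], [v_1,v_2], [v_1,v_3], [v_1,v_4], [v_2,v_3], [v_2,v_4]
  2-simplices (6): [v_0,v_1,v_3], [v_0,v_1,v_4], [v_0,v_2,v_3], [v_0,v_2,v_4], [v_1,v_2,v_3], [v_1,v_2,v_4]

so the chain groups are C_0 ≅ Z^5, C_1 ≅ Z^9, C_2 ≅ Z^6.

∂_1: C_1 → C_0 maps an edge to its endpoints' difference, ∂[p,q] = q − p. For instance
  ∂[v_0,v_3] = [v_3] − [v_0].
As a 5×9 matrix over Z this has rank 4, with invariant factors (1,1,1,1).

Boundary ∂_2: C_2 → C_1 maps a triangle to the signed sum of its edges. For instance
  ∂[v_0,v_1,v_3] = [v_1,v_3] − [v_0,v_3] + [v_0,v_1],
  ∂[v_1,v_2,v_3] = [v_2,v_3] − [v_1,v_3] + [v_1,v_2].
The 9×6 boundary matrix has rank 5 and Smith normal form diag(1,1,1,1,1).

Now H_k = ker ∂_k / im ∂_{k+1}, so:

  H_0: rank C_0 − rank ∂_1 = 5 − 4 = 1, and the invariant factors of ∂_1 are all 1, so H_0 ≅ Z.
  H_1: rank ker ∂_1 − rank ∂_2 = (9 − 4) − 5 = 0, and the invariant factors of ∂_2 are all 1, so H_1 ≅ 0.
  H_2: rank ker ∂_2 − rank ∂_3 = (6 − 5) − 0 = 1, and there is no ∂_3, so H_2 ≅ Z.

(K is a triangulation of the 2-sphere S^2.)

H_0 ≅ Z,  H_1 = 0,  H_2 ≅ Z.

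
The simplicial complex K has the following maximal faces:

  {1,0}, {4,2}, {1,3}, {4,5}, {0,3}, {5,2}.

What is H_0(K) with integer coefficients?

Take the total order 0 < 1 < 2 < 3 < 4 < 5 on the vertex set. Then K (dimension 1) consists of the simplices:

  0-simplices (6): [0], [1], [2], [3], [4], [5]
  1-simplices (6): [0,1], [0,3], [1,3], [2,4], [2,5], [4,5]

so the chain groups are C_0 ≅ Z^6, C_1 ≅ Z^6.

The boundary map ∂_1: C_1 → C_0 sends each edge [p,q] (with p < q) to q − p.
As a 6×6 matrix over Z this has rank 4, with invariant factors (1,1,1,1).

Computing H_k = (kernel of ∂_k) / (image of ∂_{k+1}):

  H_0: rank C_0 − rank ∂_1 = 6 − 4 = 2, and the invariant factors of ∂_1 are all 1, so H_0 = Z^2.

H_0 = Z^2.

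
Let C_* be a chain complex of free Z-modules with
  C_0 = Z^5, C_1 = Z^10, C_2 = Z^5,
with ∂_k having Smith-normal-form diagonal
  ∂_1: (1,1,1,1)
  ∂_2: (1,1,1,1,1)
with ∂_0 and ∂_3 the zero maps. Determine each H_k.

H_0: b_0 = 5 − 0 − 4 = 1; torsion from ∂_1 factors > 1: none. So H_0 = Z.
H_1: b_1 = 10 − 4 − 5 = 1; torsion from ∂_2 factors > 1: none. So H_1 = Z.
H_2: b_2 = 5 − 5 − 0 = 0; torsion from ∂_3 factors > 1: none. So H_2 = 0.

H_0 = Z,  H_1 = Z,  H_2 = 0.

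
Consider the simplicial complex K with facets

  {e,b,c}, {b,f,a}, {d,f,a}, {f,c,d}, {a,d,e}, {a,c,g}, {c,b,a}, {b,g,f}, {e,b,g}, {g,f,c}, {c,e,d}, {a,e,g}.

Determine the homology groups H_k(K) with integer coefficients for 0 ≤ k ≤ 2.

H_0 = Z,  H_1 = Z_2,  H_2 = 0.

Fix the vertex order a < b < c < d < e < f < g and write every simplex with vertices in increasing order. Then dim K = 2 and the simplices of K are:

  0-simplices (7): a, b, c, d, e, f, g
  1-simplices (18): ab, ac, ad, ae, af, ag, bc, be, bf, bg, cd, ce, cf, cg, de, df, eg, fg
  2-simplices (12): abc, abf, acg, ade, adf, aeg, bce, beg, bfg, cde, cdf, cfg

so the chain groups are C_0 ≅ Z^7, C_1 ≅ Z^18, C_2 ≅ Z^12.

Boundary ∂_1: C_1 → C_0 is given by ∂[p,q] = [q] − [p]. For instance
  ∂cg = g − c.
The resulting 7×18 matrix has rank 6, and its Smith normal form has invariant factors (1,1,1,1,1,1).

The boundary map ∂_2: C_2 → C_1 acts by ∂[p,q,r] = [q,r] − [p,r] + [p,q]. For instance
  ∂cfg = fg − cg + cf,
  ∂acg = cg − ag + ac.
As a 18×12 matrix over Z this has rank 12, with invariant factors (1,1,1,1,1,1,1,1,1,1,1,2).

Reading off H_k = ker ∂_k / im ∂_{k+1}:

  H_0: rank C_0 − rank ∂_1 = 7 − 6 = 1, and the invariant factors of ∂_1 are all 1, so H_0 = Z.
  H_1: rank ker ∂_1 − rank ∂_2 = (18 − 6) − 12 = 0, and ∂_2 has invariant factor 2 > 1, so H_1 = Z_2.
  H_2: rank ker ∂_2 − rank ∂_3 = (12 − 12) − 0 = 0, and there is no ∂_3, so H_2 = 0.

As a check, the Euler characteristic is 7 − 18 + 12 = 1, which agrees with 1 − 0 + 0 = 1.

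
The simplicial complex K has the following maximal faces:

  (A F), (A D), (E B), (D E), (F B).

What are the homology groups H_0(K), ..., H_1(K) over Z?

H_0 ≅ Z,  H_1 ≅ Z.

K has 5 vertices, 5 edges.
rank ∂_0 = 0, rank ∂_1 = 4 ⇒ b_0 = 5 − 0 − 4 = 1; all invariant factors of ∂_1 are 1 so no torsion. So H_0 ≅ Z.
rank ∂_1 = 4, rank ∂_2 = 0 ⇒ b_1 = 5 − 4 − 0 = 1. So H_1 ≅ Z.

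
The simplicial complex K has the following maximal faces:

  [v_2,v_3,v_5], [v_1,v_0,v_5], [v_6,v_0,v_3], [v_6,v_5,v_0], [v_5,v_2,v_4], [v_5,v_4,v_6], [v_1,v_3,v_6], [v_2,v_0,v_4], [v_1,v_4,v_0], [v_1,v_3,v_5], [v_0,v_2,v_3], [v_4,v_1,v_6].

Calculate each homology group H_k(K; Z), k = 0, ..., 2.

Order the vertices as v_0 < v_1 < v_2 < v_3 < v_4 < v_5 < v_6. Listing each simplex with vertices in this order, K has dimension 2 with simplices:

  0-simplices (7): [v_0], [v_1], [v_2], [v_3], [v_4], [v_5], [v_6]
  1-simplices (18): (18 of them)
  2-simplices (12): (12 of them)

giving chain groups C_0 ≅ Z^7, C_1 ≅ Z^18, C_2 ≅ Z^12.

∂_1: C_1 → C_0 sends each edge [p,q] (with p < q) to q − p.
The 7×18 boundary matrix has rank 6 and Smith normal form diag(1,1,1,1,1,1).

The boundary map ∂_2: C_2 → C_1 acts by ∂[p,q,r] = [q,r] − [p,r] + [p,q]. For instance
  ∂[v_0,v_2,v_3] = [v_2,v_3] − [v_0,v_3] + [v_0,v_2],
  ∂[v_1,v_4,v_6] = [v_4,v_6] − [v_1,v_6] + [v_1,v_4].
As a 18×12 matrix over Z this has rank 12, with invariant factors (1,1,1,1,1,1,1,1,1,1,1,2).

Now H_k = ker ∂_k / im ∂_{k+1}, so:

  H_0: rank C_0 − rank ∂_1 = 7 − 6 = 1, and the invariant factors of ∂_1 are all 1, so H_0 ≅ Z.
  H_1: rank ker ∂_1 − rank ∂_2 = (18 − 6) − 12 = 0, and ∂_2 has invariant factor 2 > 1, so H_1 ≅ Z/2.
  H_2: rank ker ∂_2 − rank ∂_3 = (12 − 12) − 0 = 0, and there is no ∂_3, so H_2 ≅ 0.

As a check, the Euler characteristic is 7 − 18 + 12 = 1, which agrees with 1 − 0 + 0 = 1.
(K is a triangulation of the real projective plane RP^2.)

H_0 ≅ Z,  H_1 ≅ Z/2,  H_2 = 0.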